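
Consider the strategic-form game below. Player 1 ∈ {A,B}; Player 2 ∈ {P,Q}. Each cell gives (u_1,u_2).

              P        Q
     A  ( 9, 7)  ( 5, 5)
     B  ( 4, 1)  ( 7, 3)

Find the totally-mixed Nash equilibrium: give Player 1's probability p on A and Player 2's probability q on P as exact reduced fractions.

P1 indiff ⇒ q·9+(1-q)·5 = q·4+(1-q)·7 ⇒ q(5) = (1-q)(2) ⇒ q = 2/7
P2 indiff ⇒ p·7+(1-p)·1 = p·5+(1-p)·3 ⇒ p(2) = (1-p)(2) ⇒ p = 1/2

P1 mixes 1/2 on A; P2 mixes 2/7 on P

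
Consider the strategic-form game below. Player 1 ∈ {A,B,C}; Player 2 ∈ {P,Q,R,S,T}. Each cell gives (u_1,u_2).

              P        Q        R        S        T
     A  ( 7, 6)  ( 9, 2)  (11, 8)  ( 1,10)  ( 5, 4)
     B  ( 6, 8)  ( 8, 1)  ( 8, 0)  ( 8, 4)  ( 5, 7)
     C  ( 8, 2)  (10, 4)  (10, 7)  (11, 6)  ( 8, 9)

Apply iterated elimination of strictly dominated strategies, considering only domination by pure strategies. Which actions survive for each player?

P1 drop B (C beats it: P:8>6 Q:10>8 R:10>8 S:11>8 T:8>5)
P2 drop P (R beats it: A:8>6 C:7>2)
P2 drop Q (R beats it: A:8>2 C:7>4)
P1→{A,C} P2→{R,S,T}

Survivors P1:{A,C} P2:{R,S,T}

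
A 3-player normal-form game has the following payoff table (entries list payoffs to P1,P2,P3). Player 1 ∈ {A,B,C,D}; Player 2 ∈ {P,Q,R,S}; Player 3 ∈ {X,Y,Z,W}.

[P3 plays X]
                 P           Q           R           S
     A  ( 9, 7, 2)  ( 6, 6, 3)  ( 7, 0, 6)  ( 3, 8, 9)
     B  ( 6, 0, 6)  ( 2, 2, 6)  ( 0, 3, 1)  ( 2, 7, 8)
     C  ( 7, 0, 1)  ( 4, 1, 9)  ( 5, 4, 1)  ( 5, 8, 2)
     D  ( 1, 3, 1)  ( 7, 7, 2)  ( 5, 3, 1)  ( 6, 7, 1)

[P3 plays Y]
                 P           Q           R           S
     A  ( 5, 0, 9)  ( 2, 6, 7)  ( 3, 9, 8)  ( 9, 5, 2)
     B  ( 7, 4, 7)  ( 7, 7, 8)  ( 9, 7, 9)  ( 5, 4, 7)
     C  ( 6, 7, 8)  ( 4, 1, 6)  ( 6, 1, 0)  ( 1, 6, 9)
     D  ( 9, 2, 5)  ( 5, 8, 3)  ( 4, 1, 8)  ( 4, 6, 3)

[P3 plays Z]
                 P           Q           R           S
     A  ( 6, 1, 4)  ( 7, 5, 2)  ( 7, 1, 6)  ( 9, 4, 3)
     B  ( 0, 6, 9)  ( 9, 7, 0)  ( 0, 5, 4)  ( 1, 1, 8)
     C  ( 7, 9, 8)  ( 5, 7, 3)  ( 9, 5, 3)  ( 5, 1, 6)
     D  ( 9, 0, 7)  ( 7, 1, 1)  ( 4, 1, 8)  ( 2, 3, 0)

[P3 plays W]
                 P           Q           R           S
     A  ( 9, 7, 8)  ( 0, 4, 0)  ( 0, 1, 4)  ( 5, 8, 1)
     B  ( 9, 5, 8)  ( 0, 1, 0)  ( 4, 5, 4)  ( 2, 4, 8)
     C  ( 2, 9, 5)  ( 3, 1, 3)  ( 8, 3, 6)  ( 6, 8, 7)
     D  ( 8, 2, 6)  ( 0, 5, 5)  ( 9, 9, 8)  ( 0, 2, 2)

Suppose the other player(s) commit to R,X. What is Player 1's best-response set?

P1 best: {A}

u_1(A vs R,X) = 7
u_1(B vs R,X) = 0
u_1(C vs R,X) = 5
u_1(D vs R,X) = 5
max payoff 7 at {A}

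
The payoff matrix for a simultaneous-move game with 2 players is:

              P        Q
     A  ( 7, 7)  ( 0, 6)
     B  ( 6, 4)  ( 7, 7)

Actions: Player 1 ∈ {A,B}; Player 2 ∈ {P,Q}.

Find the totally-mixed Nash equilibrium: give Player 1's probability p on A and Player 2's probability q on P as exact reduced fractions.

P1 indiff ⇒ q·7+(1-q)·0 = q·6+(1-q)·7 ⇒ q(1) = (1-q)(7) ⇒ q = 7/8
P2 indiff ⇒ p·7+(1-p)·4 = p·6+(1-p)·7 ⇒ p(1) = (1-p)(3) ⇒ p = 3/4

(p,q) = (3/4, 7/8)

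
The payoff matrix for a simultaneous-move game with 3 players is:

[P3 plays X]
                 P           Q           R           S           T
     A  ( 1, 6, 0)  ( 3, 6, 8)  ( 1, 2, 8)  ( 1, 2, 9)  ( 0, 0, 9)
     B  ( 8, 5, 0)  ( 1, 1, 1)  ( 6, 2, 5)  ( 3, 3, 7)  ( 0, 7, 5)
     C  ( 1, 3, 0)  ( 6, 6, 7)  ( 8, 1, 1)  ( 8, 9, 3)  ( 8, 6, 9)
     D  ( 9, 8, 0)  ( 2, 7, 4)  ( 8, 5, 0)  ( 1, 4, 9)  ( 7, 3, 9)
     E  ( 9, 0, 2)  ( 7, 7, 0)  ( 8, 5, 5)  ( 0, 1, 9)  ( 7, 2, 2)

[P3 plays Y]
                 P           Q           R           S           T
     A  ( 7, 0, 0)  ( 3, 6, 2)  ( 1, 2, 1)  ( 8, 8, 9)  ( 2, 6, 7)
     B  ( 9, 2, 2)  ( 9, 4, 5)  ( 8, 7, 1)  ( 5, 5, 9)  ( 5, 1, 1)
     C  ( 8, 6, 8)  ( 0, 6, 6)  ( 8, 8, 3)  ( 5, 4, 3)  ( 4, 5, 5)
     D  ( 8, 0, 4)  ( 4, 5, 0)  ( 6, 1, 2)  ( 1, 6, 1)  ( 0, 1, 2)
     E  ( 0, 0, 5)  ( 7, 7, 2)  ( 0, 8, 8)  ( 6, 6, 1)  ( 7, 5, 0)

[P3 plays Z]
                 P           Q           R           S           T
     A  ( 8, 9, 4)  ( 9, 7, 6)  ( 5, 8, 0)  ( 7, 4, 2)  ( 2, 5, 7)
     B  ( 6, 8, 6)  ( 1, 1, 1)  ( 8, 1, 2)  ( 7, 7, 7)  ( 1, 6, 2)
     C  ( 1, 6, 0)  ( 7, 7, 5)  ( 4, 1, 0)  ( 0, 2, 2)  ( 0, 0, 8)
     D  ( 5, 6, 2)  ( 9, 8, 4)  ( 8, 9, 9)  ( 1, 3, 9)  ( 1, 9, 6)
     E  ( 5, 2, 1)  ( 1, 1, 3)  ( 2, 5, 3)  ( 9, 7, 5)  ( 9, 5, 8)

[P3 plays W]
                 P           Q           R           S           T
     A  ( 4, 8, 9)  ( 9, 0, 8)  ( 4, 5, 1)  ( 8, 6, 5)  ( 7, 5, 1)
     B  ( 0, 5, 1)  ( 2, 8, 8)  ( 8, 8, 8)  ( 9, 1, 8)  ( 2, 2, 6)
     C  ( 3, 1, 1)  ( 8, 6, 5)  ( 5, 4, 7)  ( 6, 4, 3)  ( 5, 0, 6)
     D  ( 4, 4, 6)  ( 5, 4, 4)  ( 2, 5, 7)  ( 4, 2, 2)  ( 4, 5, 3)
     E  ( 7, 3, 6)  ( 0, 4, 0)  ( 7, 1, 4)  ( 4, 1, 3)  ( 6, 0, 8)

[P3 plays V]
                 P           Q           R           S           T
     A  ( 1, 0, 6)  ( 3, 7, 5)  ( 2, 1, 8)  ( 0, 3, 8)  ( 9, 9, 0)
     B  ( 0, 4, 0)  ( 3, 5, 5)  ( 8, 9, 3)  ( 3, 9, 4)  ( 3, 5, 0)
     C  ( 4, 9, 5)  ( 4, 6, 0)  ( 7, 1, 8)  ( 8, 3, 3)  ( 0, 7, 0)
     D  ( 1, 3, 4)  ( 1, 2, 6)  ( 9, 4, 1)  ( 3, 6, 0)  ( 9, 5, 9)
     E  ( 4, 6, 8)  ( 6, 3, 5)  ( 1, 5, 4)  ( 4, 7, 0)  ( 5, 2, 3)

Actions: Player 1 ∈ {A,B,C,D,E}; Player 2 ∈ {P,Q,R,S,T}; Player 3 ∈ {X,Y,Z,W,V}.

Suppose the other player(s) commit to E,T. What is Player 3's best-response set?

BR_3 = {Z,W}

u_3(X vs E,T) = 2
u_3(Y vs E,T) = 0
u_3(Z vs E,T) = 8
u_3(W vs E,T) = 8
u_3(V vs E,T) = 3
max payoff 8 at {Z,W}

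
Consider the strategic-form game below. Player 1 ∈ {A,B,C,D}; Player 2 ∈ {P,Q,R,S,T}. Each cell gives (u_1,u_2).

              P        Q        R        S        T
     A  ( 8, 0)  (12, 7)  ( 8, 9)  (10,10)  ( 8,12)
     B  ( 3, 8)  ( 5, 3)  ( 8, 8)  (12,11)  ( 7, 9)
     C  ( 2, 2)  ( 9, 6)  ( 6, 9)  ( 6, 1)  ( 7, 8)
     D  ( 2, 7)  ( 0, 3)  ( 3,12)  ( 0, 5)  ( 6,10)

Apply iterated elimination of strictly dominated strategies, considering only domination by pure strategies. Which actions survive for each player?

P1 drop C (A beats it: P:8>2 Q:12>9 R:8>6 S:10>6 T:8>7)
P1 drop D (A beats it: P:8>2 Q:12>0 R:8>3 S:10>0 T:8>6)
P2 drop P (S beats it: A:10>0 B:11>8)
P2 drop Q (R beats it: A:9>7 B:8>3)
P2 drop R (S beats it: A:10>9 B:11>8)
P1→{A,B} P2→{S,T}

IESDS → P1:{A,B} P2:{S,T}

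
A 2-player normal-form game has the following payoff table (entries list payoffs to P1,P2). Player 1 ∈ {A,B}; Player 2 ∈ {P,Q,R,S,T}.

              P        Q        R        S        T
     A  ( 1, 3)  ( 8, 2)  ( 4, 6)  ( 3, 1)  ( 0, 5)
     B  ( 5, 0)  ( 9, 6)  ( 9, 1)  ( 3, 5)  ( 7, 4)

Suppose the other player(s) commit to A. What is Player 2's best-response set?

u_2(P vs A) = 3
u_2(Q vs A) = 2
u_2(R vs A) = 6
u_2(S vs A) = 1
u_2(T vs A) = 5
max payoff 6 at {R}

argmax u_2 = {R}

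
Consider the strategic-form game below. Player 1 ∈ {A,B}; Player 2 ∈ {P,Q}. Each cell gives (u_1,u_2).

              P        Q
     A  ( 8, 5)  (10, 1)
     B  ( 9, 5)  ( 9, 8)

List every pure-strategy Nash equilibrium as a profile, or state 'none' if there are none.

(A,P): not NE [P1→B gives 9>8]
(A,Q): not NE [P2→P gives 5>1]
(B,P): not NE [P2→Q gives 8>5]
(B,Q): not NE [P1→A gives 10>9]

PSNE: ∅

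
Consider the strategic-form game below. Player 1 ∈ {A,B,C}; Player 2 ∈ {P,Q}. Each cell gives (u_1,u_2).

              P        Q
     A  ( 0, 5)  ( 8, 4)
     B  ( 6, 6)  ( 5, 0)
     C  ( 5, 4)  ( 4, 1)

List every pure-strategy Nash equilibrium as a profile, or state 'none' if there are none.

Nash profiles: (B,P)

(A,P): not NE [P1→B gives 6>0]
(A,Q): not NE [P2→P gives 5>4]
(B,P): NE
(B,Q): not NE [P1→A gives 8>5; P2→P gives 6>0]
(C,P): not NE [P1→B gives 6>5]
(C,Q): not NE [P1→A gives 8>4; P2→P gives 4>1]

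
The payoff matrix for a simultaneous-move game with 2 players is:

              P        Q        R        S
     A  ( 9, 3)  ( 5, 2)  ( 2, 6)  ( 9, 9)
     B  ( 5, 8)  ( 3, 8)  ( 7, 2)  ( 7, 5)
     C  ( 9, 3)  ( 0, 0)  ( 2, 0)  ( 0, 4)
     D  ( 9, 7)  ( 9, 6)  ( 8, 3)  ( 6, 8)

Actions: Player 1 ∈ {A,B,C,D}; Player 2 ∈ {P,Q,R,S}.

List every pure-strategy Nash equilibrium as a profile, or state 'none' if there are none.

(A,P): not NE [P2→S gives 9>3]
(A,Q): not NE [P1→D gives 9>5; P2→S gives 9>2]
(A,R): not NE [P1→D gives 8>2; P2→S gives 9>6]
(A,S): NE
(B,P): not NE [P1→D gives 9>5]
(B,Q): not NE [P1→D gives 9>3]
(B,R): not NE [P1→D gives 8>7; P2→Q gives 8>2]
(B,S): not NE [P1→A gives 9>7; P2→Q gives 8>5]
(C,P): not NE [P2→S gives 4>3]
(C,Q): not NE [P1→D gives 9>0; P2→S gives 4>0]
(C,R): not NE [P1→D gives 8>2; P2→S gives 4>0]
(C,S): not NE [P1→A gives 9>0]
(D,P): not NE [P2→S gives 8>7]
(D,Q): not NE [P2→S gives 8>6]
(D,R): not NE [P2→S gives 8>3]
(D,S): not NE [P1→A gives 9>6]

NE set: (A,S)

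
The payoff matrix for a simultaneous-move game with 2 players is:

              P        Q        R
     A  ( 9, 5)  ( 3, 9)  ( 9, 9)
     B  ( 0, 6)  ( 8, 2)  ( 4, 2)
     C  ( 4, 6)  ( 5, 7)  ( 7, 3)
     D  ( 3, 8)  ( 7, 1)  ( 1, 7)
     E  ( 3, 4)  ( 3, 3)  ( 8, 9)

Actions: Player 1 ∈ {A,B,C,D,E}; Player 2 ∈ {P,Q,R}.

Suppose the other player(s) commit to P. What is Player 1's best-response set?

u_1(A vs P) = 9
u_1(B vs P) = 0
u_1(C vs P) = 4
u_1(D vs P) = 3
u_1(E vs P) = 3
max payoff 9 at {A}

P1 best: {A}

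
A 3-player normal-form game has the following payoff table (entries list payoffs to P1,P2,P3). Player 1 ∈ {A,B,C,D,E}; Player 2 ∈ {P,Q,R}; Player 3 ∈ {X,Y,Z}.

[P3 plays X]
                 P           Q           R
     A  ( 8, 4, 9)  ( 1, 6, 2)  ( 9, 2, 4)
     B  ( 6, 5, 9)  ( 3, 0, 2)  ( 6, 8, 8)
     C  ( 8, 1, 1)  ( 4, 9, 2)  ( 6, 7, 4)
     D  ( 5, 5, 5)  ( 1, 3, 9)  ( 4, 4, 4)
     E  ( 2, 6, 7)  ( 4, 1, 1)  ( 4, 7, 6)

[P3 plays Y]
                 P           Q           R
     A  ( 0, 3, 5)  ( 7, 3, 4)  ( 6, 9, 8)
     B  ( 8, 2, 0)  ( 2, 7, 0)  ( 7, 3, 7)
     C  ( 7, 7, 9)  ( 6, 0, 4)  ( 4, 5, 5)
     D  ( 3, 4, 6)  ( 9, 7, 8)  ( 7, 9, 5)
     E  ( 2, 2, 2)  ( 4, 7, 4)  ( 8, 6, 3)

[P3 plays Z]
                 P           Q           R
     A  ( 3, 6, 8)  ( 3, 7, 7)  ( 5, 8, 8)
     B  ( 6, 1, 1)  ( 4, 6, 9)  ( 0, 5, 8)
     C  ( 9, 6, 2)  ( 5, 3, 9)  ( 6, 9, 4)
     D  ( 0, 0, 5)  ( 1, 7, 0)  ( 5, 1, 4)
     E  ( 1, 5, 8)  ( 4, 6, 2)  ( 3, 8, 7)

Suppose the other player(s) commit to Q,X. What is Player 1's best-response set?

u_1(A vs Q,X) = 1
u_1(B vs Q,X) = 3
u_1(C vs Q,X) = 4
u_1(D vs Q,X) = 1
u_1(E vs Q,X) = 4
max payoff 4 at {C,E}

P1 best: {C,E}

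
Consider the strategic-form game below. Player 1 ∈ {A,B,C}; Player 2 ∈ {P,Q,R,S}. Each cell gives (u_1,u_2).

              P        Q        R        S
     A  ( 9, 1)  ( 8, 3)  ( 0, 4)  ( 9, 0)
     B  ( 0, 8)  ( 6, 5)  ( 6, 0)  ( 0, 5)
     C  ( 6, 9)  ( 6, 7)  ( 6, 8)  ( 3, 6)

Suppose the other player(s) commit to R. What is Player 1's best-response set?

u_1(A vs R) = 0
u_1(B vs R) = 6
u_1(C vs R) = 6
max payoff 6 at {B,C}

argmax u_1 = {B,C}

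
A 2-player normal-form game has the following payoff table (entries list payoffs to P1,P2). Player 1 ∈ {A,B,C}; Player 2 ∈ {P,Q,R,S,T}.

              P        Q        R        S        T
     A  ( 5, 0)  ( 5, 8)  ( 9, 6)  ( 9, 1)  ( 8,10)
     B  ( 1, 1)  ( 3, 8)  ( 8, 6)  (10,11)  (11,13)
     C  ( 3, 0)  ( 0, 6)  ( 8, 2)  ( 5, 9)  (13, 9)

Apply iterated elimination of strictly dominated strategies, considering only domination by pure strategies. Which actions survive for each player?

Remaining: P1:{B,C} P2:{S,T}

P2 drop P (Q beats it: A:8>0 B:8>1 C:6>0)
P2 drop Q (T beats it: A:10>8 B:13>8 C:9>6)
P2 drop R (T beats it: A:10>6 B:13>6 C:9>2)
P1 drop A (B beats it: S:10>9 T:11>8)
P1→{B,C} P2→{S,T}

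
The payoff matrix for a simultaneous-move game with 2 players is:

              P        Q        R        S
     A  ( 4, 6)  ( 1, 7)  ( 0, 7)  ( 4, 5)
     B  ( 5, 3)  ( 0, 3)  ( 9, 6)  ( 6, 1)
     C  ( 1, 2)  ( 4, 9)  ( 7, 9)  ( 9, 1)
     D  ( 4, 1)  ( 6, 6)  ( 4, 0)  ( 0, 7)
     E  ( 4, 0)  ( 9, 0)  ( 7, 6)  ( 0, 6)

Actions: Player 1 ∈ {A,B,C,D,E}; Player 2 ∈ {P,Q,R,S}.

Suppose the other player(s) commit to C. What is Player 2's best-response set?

argmax u_2 = {Q,R}

u_2(P vs C) = 2
u_2(Q vs C) = 9
u_2(R vs C) = 9
u_2(S vs C) = 1
max payoff 9 at {Q,R}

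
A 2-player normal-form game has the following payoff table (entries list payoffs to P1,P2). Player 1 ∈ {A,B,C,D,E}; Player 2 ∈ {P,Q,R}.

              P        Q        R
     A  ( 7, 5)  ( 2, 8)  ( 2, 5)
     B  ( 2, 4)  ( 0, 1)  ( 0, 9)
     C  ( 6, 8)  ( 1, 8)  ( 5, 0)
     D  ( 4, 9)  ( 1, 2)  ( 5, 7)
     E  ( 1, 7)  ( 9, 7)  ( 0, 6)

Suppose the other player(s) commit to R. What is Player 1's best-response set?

argmax u_1 = {C,D}

u_1(A vs R) = 2
u_1(B vs R) = 0
u_1(C vs R) = 5
u_1(D vs R) = 5
u_1(E vs R) = 0
max payoff 5 at {C,D}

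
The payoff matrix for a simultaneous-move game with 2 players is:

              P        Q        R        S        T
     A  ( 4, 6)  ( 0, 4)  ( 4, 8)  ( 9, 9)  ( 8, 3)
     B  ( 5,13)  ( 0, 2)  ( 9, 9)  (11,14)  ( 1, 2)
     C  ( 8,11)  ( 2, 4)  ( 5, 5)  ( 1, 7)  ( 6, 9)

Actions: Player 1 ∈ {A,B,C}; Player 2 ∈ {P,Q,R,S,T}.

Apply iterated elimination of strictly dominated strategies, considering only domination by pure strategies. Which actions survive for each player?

P2 drop Q (P beats it: A:6>4 B:13>2 C:11>4)
P2 drop R (S beats it: A:9>8 B:14>9 C:7>5)
P2 drop T (P beats it: A:6>3 B:13>2 C:11>9)
P1 drop A (B beats it: P:5>4 S:11>9)
P1→{B,C} P2→{P,S}

IESDS → P1:{B,C} P2:{P,S}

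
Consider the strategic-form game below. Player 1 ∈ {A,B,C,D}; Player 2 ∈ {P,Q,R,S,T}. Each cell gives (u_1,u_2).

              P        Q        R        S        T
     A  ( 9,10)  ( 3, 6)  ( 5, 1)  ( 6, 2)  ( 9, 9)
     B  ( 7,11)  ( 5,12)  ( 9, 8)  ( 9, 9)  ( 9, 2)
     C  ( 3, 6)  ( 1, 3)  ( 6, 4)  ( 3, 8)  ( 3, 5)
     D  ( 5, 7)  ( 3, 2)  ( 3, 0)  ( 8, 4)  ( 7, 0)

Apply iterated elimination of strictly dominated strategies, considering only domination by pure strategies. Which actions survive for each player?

Survivors P1:{A,B} P2:{P,Q}

P1 drop C (B beats it: P:7>3 Q:5>1 R:9>6 S:9>3 T:9>3)
P1 drop D (B beats it: P:7>5 Q:5>3 R:9>3 S:9>8 T:9>7)
P2 drop R (P beats it: A:10>1 B:11>8)
P2 drop S (P beats it: A:10>2 B:11>9)
P2 drop T (P beats it: A:10>9 B:11>2)
P1→{A,B} P2→{P,Q}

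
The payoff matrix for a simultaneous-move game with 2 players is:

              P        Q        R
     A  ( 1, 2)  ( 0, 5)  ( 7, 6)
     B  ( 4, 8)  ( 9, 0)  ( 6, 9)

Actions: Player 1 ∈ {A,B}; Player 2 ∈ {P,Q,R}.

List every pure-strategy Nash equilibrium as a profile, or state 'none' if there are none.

(A,P): not NE [P1→B gives 4>1; P2→R gives 6>2]
(A,Q): not NE [P1→B gives 9>0; P2→R gives 6>5]
(A,R): NE
(B,P): not NE [P2→R gives 9>8]
(B,Q): not NE [P2→R gives 9>0]
(B,R): not NE [P1→A gives 7>6]

NE set: (A,R)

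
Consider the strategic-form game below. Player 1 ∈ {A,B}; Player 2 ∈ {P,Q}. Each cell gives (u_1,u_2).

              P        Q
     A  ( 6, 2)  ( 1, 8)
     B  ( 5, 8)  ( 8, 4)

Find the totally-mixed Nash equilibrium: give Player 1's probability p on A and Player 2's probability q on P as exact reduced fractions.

p=2/5, q=7/8

P1 indiff ⇒ q·6+(1-q)·1 = q·5+(1-q)·8 ⇒ q(1) = (1-q)(7) ⇒ q = 7/8
P2 indiff ⇒ p·2+(1-p)·8 = p·8+(1-p)·4 ⇒ p(-6) = (1-p)(-4) ⇒ p = 2/5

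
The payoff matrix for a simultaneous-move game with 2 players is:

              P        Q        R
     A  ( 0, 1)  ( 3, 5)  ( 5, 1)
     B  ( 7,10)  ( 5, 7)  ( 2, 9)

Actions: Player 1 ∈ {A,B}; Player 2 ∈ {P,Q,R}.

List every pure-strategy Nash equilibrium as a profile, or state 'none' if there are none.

Nash profiles: (B,P)

(A,P): not NE [P1→B gives 7>0; P2→Q gives 5>1]
(A,Q): not NE [P1→B gives 5>3]
(A,R): not NE [P2→Q gives 5>1]
(B,P): NE
(B,Q): not NE [P2→P gives 10>7]
(B,R): not NE [P1→A gives 5>2; P2→P gives 10>9]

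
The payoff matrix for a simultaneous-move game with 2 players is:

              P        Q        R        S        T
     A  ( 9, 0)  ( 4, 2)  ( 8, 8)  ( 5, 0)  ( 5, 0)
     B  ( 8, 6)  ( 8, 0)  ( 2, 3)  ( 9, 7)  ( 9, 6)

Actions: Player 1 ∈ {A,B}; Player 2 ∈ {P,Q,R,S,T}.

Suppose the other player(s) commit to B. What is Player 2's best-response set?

P2 best: {S}

u_2(P vs B) = 6
u_2(Q vs B) = 0
u_2(R vs B) = 3
u_2(S vs B) = 7
u_2(T vs B) = 6
max payoff 7 at {S}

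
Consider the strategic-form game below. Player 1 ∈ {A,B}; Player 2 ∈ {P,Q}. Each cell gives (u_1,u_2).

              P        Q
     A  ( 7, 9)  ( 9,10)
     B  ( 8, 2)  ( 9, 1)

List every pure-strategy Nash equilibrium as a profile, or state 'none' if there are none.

(A,P): not NE [P1→B gives 8>7; P2→Q gives 10>9]
(A,Q): NE
(B,P): NE
(B,Q): not NE [P2→P gives 2>1]

PSNE = {(A,Q), (B,P)}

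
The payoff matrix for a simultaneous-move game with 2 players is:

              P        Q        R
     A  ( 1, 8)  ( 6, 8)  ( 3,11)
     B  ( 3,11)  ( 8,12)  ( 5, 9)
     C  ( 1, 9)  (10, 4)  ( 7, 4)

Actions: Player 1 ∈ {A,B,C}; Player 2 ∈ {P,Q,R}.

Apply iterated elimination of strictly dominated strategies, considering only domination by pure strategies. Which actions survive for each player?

P1 drop A (B beats it: P:3>1 Q:8>6 R:5>3)
P2 drop R (P beats it: B:11>9 C:9>4)
P1→{B,C} P2→{P,Q}

Survivors P1:{B,C} P2:{P,Q}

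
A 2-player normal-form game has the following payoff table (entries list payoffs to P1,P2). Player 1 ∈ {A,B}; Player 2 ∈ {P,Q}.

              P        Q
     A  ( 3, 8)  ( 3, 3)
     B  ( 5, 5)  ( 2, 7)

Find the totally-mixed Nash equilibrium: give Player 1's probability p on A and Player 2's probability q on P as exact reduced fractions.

(p,q) = (2/7, 1/3)

P1 indiff ⇒ q·3+(1-q)·3 = q·5+(1-q)·2 ⇒ q(-2) = (1-q)(-1) ⇒ q = 1/3
P2 indiff ⇒ p·8+(1-p)·5 = p·3+(1-p)·7 ⇒ p(5) = (1-p)(2) ⇒ p = 2/7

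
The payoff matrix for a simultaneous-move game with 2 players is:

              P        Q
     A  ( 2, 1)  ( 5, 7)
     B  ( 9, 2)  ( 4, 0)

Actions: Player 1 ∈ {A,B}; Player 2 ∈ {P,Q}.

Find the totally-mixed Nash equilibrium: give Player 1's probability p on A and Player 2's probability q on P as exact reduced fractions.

P1 indiff ⇒ q·2+(1-q)·5 = q·9+(1-q)·4 ⇒ q(-7) = (1-q)(-1) ⇒ q = 1/8
P2 indiff ⇒ p·1+(1-p)·2 = p·7+(1-p)·0 ⇒ p(-6) = (1-p)(-2) ⇒ p = 1/4

p=1/4, q=1/8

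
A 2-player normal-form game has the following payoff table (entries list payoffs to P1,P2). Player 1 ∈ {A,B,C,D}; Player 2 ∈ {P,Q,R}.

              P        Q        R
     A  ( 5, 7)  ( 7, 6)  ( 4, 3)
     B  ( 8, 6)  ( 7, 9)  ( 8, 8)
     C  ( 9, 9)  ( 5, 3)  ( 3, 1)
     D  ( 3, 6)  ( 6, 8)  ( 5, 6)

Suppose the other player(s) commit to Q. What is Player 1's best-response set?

argmax u_1 = {A,B}

u_1(A vs Q) = 7
u_1(B vs Q) = 7
u_1(C vs Q) = 5
u_1(D vs Q) = 6
max payoff 7 at {A,B}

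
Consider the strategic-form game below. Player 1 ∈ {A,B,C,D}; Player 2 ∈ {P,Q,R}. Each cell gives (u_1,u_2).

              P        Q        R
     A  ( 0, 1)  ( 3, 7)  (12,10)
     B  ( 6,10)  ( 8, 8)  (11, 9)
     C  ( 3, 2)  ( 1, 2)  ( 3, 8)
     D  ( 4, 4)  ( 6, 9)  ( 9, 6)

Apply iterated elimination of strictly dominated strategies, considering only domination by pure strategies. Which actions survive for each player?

P1 drop C (B beats it: P:6>3 Q:8>1 R:11>3)
P1 drop D (B beats it: P:6>4 Q:8>6 R:11>9)
P2 drop Q (R beats it: A:10>7 B:9>8)
P1→{A,B} P2→{P,R}

IESDS → P1:{A,B} P2:{P,R}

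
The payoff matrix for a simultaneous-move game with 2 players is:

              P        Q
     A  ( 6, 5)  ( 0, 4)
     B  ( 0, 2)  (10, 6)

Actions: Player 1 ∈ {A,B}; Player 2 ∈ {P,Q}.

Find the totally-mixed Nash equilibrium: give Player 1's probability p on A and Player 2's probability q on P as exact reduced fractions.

P1 mixes 4/5 on A; P2 mixes 5/8 on P

P1 indiff ⇒ q·6+(1-q)·0 = q·0+(1-q)·10 ⇒ q(6) = (1-q)(10) ⇒ q = 5/8
P2 indiff ⇒ p·5+(1-p)·2 = p·4+(1-p)·6 ⇒ p(1) = (1-p)(4) ⇒ p = 4/5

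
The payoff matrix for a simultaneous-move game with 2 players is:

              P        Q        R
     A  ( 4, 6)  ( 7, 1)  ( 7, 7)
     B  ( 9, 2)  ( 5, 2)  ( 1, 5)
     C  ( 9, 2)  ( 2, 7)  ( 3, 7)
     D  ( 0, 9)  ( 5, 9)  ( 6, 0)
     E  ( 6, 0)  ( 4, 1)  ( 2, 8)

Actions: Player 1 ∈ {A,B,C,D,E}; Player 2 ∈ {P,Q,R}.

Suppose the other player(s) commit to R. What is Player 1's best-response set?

argmax u_1 = {A}

u_1(A vs R) = 7
u_1(B vs R) = 1
u_1(C vs R) = 3
u_1(D vs R) = 6
u_1(E vs R) = 2
max payoff 7 at {A}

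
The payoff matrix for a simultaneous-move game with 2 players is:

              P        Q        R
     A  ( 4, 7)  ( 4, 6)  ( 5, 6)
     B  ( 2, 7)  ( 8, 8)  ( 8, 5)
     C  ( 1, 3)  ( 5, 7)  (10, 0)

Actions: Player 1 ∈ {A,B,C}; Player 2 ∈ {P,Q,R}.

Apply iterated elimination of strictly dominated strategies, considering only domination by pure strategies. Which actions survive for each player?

P2 drop R (P beats it: A:7>6 B:7>5 C:3>0)
P1 drop C (B beats it: P:2>1 Q:8>5)
P1→{A,B} P2→{P,Q}

Survivors P1:{A,B} P2:{P,Q}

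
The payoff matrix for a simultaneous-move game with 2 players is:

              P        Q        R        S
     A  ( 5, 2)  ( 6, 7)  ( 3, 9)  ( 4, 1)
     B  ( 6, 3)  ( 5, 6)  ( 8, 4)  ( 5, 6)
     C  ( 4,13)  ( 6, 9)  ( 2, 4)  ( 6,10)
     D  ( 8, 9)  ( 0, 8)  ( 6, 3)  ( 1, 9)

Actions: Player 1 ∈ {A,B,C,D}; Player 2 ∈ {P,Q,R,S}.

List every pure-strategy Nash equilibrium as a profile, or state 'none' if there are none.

(A,P): not NE [P1→D gives 8>5; P2→R gives 9>2]
(A,Q): not NE [P2→R gives 9>7]
(A,R): not NE [P1→B gives 8>3]
(A,S): not NE [P1→C gives 6>4; P2→R gives 9>1]
(B,P): not NE [P1→D gives 8>6; P2→S gives 6>3]
(B,Q): not NE [P1→C gives 6>5]
(B,R): not NE [P2→S gives 6>4]
(B,S): not NE [P1→C gives 6>5]
(C,P): not NE [P1→D gives 8>4]
(C,Q): not NE [P2→P gives 13>9]
(C,R): not NE [P1→B gives 8>2; P2→P gives 13>4]
(C,S): not NE [P2→P gives 13>10]
(D,P): NE
(D,Q): not NE [P1→C gives 6>0; P2→S gives 9>8]
(D,R): not NE [P1→B gives 8>6; P2→S gives 9>3]
(D,S): not NE [P1→C gives 6>1]

Nash profiles: (D,P)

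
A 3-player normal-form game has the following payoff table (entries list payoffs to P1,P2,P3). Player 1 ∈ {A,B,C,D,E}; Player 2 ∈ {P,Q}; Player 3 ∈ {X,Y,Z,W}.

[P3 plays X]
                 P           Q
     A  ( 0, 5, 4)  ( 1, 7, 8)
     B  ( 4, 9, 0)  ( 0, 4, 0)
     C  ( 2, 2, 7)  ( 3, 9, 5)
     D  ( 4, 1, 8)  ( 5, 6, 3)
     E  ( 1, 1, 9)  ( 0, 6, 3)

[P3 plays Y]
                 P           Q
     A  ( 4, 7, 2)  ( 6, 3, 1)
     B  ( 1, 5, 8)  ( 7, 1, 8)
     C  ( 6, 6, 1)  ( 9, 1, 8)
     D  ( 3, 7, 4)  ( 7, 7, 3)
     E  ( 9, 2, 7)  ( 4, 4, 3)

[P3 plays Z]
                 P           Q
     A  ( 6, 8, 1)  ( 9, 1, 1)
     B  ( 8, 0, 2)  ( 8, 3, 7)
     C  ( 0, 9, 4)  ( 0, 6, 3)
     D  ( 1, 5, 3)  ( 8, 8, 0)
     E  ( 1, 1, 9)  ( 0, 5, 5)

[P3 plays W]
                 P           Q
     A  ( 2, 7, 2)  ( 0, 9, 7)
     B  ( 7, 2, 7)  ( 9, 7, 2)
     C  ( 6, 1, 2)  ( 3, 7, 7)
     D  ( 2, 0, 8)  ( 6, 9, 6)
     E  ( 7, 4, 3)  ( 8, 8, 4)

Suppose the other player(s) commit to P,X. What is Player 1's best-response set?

u_1(A vs P,X) = 0
u_1(B vs P,X) = 4
u_1(C vs P,X) = 2
u_1(D vs P,X) = 4
u_1(E vs P,X) = 1
max payoff 4 at {B,D}

BR_1 = {B,D}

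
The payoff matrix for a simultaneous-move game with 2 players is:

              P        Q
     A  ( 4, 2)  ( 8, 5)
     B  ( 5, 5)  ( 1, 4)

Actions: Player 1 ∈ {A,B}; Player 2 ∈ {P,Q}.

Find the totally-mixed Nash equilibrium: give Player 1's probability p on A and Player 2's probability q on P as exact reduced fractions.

P1 indiff ⇒ q·4+(1-q)·8 = q·5+(1-q)·1 ⇒ q(-1) = (1-q)(-7) ⇒ q = 7/8
P2 indiff ⇒ p·2+(1-p)·5 = p·5+(1-p)·4 ⇒ p(-3) = (1-p)(-1) ⇒ p = 1/4

(p,q) = (1/4, 7/8)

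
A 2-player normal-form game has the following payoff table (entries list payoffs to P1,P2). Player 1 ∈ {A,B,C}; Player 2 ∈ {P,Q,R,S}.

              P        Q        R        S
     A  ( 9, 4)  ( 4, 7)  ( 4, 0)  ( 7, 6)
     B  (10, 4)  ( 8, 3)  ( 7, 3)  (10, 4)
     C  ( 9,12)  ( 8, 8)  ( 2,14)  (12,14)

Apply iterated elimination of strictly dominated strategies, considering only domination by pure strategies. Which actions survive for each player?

Survivors P1:{B,C} P2:{P,R,S}

P1 drop A (B beats it: P:10>9 Q:8>4 R:7>4 S:10>7)
P2 drop Q (P beats it: B:4>3 C:12>8)
P1→{B,C} P2→{P,R,S}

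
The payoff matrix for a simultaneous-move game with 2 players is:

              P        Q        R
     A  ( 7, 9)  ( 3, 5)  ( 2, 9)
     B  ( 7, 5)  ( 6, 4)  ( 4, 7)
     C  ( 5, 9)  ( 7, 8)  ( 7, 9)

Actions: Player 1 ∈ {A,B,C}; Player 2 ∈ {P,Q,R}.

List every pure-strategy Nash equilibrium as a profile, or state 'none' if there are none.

PSNE = {(A,P), (C,R)}

(A,P): NE
(A,Q): not NE [P1→C gives 7>3; P2→R gives 9>5]
(A,R): not NE [P1→C gives 7>2]
(B,P): not NE [P2→R gives 7>5]
(B,Q): not NE [P1→C gives 7>6; P2→R gives 7>4]
(B,R): not NE [P1→C gives 7>4]
(C,P): not NE [P1→B gives 7>5]
(C,Q): not NE [P2→R gives 9>8]
(C,R): NE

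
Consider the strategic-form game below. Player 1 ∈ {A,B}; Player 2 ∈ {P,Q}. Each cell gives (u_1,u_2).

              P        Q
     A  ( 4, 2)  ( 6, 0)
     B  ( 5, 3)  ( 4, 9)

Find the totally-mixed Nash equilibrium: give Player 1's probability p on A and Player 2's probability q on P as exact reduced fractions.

P1 mixes 3/4 on A; P2 mixes 2/3 on P

P1 indiff ⇒ q·4+(1-q)·6 = q·5+(1-q)·4 ⇒ q(-1) = (1-q)(-2) ⇒ q = 2/3
P2 indiff ⇒ p·2+(1-p)·3 = p·0+(1-p)·9 ⇒ p(2) = (1-p)(6) ⇒ p = 3/4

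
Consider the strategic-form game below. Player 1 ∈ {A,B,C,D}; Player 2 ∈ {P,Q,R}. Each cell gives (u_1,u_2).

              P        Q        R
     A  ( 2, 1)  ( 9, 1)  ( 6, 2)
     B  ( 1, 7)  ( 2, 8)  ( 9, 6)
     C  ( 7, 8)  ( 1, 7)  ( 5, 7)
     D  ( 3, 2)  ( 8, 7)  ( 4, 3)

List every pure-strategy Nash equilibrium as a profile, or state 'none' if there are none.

Nash profiles: (C,P)

(A,P): not NE [P1→C gives 7>2; P2→R gives 2>1]
(A,Q): not NE [P2→R gives 2>1]
(A,R): not NE [P1→B gives 9>6]
(B,P): not NE [P1→C gives 7>1; P2→Q gives 8>7]
(B,Q): not NE [P1→A gives 9>2]
(B,R): not NE [P2→Q gives 8>6]
(C,P): NE
(C,Q): not NE [P1→A gives 9>1; P2→P gives 8>7]
(C,R): not NE [P1→B gives 9>5; P2→P gives 8>7]
(D,P): not NE [P1→C gives 7>3; P2→Q gives 7>2]
(D,Q): not NE [P1→A gives 9>8]
(D,R): not NE [P1→B gives 9>4; P2→Q gives 7>3]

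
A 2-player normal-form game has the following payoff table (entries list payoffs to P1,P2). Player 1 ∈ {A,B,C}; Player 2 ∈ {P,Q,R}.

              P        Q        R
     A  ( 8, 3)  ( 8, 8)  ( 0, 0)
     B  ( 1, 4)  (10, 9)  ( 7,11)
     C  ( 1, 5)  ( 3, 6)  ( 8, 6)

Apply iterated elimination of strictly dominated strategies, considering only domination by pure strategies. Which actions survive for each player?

IESDS → P1:{B,C} P2:{Q,R}

P2 drop P (Q beats it: A:8>3 B:9>4 C:6>5)
P1 drop A (B beats it: Q:10>8 R:7>0)
P1→{B,C} P2→{Q,R}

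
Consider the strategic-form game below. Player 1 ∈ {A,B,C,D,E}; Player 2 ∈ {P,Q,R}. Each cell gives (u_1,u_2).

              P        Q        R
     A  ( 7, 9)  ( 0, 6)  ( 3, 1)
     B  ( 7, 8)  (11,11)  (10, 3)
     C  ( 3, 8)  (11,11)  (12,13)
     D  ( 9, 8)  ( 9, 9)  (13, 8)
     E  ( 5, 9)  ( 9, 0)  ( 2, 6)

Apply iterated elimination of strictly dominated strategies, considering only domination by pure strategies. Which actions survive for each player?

P1 drop A (D beats it: P:9>7 Q:9>0 R:13>3)
P1 drop E (B beats it: P:7>5 Q:11>9 R:10>2)
P2 drop P (Q beats it: B:11>8 C:11>8 D:9>8)
P1→{B,C,D} P2→{Q,R}

IESDS → P1:{B,C,D} P2:{Q,R}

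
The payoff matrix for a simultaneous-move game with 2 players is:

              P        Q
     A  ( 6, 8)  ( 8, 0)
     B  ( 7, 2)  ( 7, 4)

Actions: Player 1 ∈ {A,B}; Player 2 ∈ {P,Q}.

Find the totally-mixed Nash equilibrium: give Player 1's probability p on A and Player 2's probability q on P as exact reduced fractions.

P1 indiff ⇒ q·6+(1-q)·8 = q·7+(1-q)·7 ⇒ q(-1) = (1-q)(-1) ⇒ q = 1/2
P2 indiff ⇒ p·8+(1-p)·2 = p·0+(1-p)·4 ⇒ p(8) = (1-p)(2) ⇒ p = 1/5

(p,q) = (1/5, 1/2)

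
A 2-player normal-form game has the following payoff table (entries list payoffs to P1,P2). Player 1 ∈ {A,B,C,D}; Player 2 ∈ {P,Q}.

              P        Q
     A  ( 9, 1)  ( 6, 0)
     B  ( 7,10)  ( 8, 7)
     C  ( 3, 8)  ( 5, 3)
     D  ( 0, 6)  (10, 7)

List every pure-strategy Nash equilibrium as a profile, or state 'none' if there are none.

NE set: (A,P), (D,Q)

(A,P): NE
(A,Q): not NE [P1→D gives 10>6; P2→P gives 1>0]
(B,P): not NE [P1→A gives 9>7]
(B,Q): not NE [P1→D gives 10>8; P2→P gives 10>7]
(C,P): not NE [P1→A gives 9>3]
(C,Q): not NE [P1→D gives 10>5; P2→P gives 8>3]
(D,P): not NE [P1→A gives 9>0; P2→Q gives 7>6]
(D,Q): NE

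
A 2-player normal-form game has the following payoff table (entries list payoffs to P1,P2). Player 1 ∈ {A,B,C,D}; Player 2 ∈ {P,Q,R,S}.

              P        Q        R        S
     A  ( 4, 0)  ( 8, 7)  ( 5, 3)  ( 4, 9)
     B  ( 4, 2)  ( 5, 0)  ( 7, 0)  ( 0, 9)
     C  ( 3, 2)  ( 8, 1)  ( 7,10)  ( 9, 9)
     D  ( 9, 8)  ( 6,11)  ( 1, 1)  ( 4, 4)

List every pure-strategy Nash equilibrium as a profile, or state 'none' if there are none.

PSNE = {(C,R)}

(A,P): not NE [P1→D gives 9>4; P2→S gives 9>0]
(A,Q): not NE [P2→S gives 9>7]
(A,R): not NE [P1→C gives 7>5; P2→S gives 9>3]
(A,S): not NE [P1→C gives 9>4]
(B,P): not NE [P1→D gives 9>4; P2→S gives 9>2]
(B,Q): not NE [P1→C gives 8>5; P2→S gives 9>0]
(B,R): not NE [P2→S gives 9>0]
(B,S): not NE [P1→C gives 9>0]
(C,P): not NE [P1→D gives 9>3; P2→R gives 10>2]
(C,Q): not NE [P2→R gives 10>1]
(C,R): NE
(C,S): not NE [P2→R gives 10>9]
(D,P): not NE [P2→Q gives 11>8]
(D,Q): not NE [P1→C gives 8>6]
(D,R): not NE [P1→C gives 7>1; P2→Q gives 11>1]
(D,S): not NE [P1→C gives 9>4; P2→Q gives 11>4]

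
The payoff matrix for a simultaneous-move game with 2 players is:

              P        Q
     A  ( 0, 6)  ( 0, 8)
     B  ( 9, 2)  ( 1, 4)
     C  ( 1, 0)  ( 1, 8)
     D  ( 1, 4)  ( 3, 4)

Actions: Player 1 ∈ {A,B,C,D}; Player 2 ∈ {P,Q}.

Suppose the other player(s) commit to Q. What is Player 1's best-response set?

P1 best: {D}

u_1(A vs Q) = 0
u_1(B vs Q) = 1
u_1(C vs Q) = 1
u_1(D vs Q) = 3
max payoff 3 at {D}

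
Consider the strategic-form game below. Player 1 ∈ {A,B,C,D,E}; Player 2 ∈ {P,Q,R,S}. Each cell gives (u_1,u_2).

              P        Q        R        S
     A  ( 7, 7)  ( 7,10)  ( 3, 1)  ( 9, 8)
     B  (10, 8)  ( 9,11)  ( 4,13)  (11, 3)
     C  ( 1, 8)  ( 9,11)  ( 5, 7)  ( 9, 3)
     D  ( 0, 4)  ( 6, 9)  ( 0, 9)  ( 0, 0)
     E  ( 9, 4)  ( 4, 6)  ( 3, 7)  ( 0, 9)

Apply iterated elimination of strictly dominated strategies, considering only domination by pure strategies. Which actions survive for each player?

P1 drop A (B beats it: P:10>7 Q:9>7 R:4>3 S:11>9)
P1 drop D (B beats it: P:10>0 Q:9>6 R:4>0 S:11>0)
P1 drop E (B beats it: P:10>9 Q:9>4 R:4>3 S:11>0)
P2 drop P (Q beats it: B:11>8 C:11>8)
P2 drop S (Q beats it: B:11>3 C:11>3)
P1→{B,C} P2→{Q,R}

Survivors P1:{B,C} P2:{Q,R}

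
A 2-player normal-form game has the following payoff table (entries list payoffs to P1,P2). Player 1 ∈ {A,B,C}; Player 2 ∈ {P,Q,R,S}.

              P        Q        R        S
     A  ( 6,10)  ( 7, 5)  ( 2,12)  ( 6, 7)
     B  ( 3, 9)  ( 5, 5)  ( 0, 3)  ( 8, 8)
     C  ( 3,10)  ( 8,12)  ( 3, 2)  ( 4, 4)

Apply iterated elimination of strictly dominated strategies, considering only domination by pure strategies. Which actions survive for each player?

P2 drop S (P beats it: A:10>7 B:9>8 C:10>4)
P1 drop B (A beats it: P:6>3 Q:7>5 R:2>0)
P1→{A,C} P2→{P,Q,R}

Remaining: P1:{A,C} P2:{P,Q,R}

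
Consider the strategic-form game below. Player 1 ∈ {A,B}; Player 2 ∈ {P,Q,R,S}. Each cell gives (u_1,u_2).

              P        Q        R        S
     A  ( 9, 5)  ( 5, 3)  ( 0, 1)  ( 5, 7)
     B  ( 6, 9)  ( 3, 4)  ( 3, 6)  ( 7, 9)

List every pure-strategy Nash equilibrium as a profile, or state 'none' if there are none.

(A,P): not NE [P2→S gives 7>5]
(A,Q): not NE [P2→S gives 7>3]
(A,R): not NE [P1→B gives 3>0; P2→S gives 7>1]
(A,S): not NE [P1→B gives 7>5]
(B,P): not NE [P1→A gives 9>6]
(B,Q): not NE [P1→A gives 5>3; P2→S gives 9>4]
(B,R): not NE [P2→S gives 9>6]
(B,S): NE

NE set: (B,S)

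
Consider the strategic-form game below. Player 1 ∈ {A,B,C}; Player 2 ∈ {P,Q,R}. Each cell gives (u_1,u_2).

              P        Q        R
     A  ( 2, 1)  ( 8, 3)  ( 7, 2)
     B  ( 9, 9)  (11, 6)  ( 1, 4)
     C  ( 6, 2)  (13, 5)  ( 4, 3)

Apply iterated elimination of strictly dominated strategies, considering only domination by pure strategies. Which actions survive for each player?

P2 drop R (Q beats it: A:3>2 B:6>4 C:5>3)
P1 drop A (B beats it: P:9>2 Q:11>8)
P1→{B,C} P2→{P,Q}

Survivors P1:{B,C} P2:{P,Q}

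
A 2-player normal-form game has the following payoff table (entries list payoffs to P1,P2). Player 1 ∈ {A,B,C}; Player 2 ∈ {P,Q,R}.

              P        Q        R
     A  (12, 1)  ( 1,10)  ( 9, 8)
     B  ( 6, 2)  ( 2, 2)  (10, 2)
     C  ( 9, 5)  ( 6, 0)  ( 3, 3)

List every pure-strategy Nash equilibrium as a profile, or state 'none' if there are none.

PSNE = {(B,R)}

(A,P): not NE [P2→Q gives 10>1]
(A,Q): not NE [P1→C gives 6>1]
(A,R): not NE [P1→B gives 10>9; P2→Q gives 10>8]
(B,P): not NE [P1→A gives 12>6]
(B,Q): not NE [P1→C gives 6>2]
(B,R): NE
(C,P): not NE [P1→A gives 12>9]
(C,Q): not NE [P2→P gives 5>0]
(C,R): not NE [P1→B gives 10>3; P2→P gives 5>3]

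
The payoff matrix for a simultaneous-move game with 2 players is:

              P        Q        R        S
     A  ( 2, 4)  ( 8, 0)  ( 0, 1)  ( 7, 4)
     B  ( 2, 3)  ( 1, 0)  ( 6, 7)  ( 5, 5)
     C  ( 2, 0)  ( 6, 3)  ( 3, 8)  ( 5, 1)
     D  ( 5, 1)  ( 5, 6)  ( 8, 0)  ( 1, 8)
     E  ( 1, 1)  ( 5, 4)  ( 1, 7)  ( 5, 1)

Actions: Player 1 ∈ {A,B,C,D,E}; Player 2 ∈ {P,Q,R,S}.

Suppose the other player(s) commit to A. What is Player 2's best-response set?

u_2(P vs A) = 4
u_2(Q vs A) = 0
u_2(R vs A) = 1
u_2(S vs A) = 4
max payoff 4 at {P,S}

argmax u_2 = {P,S}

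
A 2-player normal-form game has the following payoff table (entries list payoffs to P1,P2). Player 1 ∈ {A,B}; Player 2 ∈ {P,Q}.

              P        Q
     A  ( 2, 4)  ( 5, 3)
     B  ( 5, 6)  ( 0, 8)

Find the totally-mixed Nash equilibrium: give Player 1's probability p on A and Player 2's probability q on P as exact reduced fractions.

P1 indiff ⇒ q·2+(1-q)·5 = q·5+(1-q)·0 ⇒ q(-3) = (1-q)(-5) ⇒ q = 5/8
P2 indiff ⇒ p·4+(1-p)·6 = p·3+(1-p)·8 ⇒ p(1) = (1-p)(2) ⇒ p = 2/3

(p,q) = (2/3, 5/8)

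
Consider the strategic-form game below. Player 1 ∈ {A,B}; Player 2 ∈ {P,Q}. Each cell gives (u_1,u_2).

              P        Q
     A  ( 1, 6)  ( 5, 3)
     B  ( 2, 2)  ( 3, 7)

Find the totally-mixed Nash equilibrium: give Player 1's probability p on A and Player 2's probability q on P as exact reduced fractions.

(p,q) = (5/8, 2/3)

P1 indiff ⇒ q·1+(1-q)·5 = q·2+(1-q)·3 ⇒ q(-1) = (1-q)(-2) ⇒ q = 2/3
P2 indiff ⇒ p·6+(1-p)·2 = p·3+(1-p)·7 ⇒ p(3) = (1-p)(5) ⇒ p = 5/8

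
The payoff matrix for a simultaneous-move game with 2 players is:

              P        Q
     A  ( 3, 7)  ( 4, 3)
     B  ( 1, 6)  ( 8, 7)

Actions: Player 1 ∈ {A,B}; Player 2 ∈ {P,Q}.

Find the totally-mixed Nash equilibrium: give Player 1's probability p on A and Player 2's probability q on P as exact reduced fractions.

(p,q) = (1/5, 2/3)

P1 indiff ⇒ q·3+(1-q)·4 = q·1+(1-q)·8 ⇒ q(2) = (1-q)(4) ⇒ q = 2/3
P2 indiff ⇒ p·7+(1-p)·6 = p·3+(1-p)·7 ⇒ p(4) = (1-p)(1) ⇒ p = 1/5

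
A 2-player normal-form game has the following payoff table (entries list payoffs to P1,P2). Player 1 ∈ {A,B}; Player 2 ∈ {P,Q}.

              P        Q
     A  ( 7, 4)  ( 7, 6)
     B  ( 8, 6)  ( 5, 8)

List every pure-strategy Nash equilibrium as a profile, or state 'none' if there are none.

PSNE = {(A,Q)}

(A,P): not NE [P1→B gives 8>7; P2→Q gives 6>4]
(A,Q): NE
(B,P): not NE [P2→Q gives 8>6]
(B,Q): not NE [P1→A gives 7>5]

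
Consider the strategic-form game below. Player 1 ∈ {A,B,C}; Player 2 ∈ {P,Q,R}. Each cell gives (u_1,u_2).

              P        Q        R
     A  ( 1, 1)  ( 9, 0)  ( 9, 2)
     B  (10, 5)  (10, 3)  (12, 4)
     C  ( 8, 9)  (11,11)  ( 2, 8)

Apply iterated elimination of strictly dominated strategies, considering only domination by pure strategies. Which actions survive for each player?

P1 drop A (B beats it: P:10>1 Q:10>9 R:12>9)
P2 drop R (P beats it: B:5>4 C:9>8)
P1→{B,C} P2→{P,Q}

Remaining: P1:{B,C} P2:{P,Q}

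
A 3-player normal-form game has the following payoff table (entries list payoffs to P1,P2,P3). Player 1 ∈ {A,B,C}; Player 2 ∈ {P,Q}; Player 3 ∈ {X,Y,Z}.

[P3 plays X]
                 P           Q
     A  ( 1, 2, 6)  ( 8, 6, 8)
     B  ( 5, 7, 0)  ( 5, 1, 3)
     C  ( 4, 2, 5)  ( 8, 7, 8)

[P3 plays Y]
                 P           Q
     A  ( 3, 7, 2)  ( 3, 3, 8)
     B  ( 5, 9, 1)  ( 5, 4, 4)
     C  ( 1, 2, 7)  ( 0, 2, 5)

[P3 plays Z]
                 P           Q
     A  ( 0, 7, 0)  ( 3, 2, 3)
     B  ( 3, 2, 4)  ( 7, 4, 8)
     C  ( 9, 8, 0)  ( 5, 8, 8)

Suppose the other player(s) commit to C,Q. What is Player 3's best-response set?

u_3(X vs C,Q) = 8
u_3(Y vs C,Q) = 5
u_3(Z vs C,Q) = 8
max payoff 8 at {X,Z}

argmax u_3 = {X,Z}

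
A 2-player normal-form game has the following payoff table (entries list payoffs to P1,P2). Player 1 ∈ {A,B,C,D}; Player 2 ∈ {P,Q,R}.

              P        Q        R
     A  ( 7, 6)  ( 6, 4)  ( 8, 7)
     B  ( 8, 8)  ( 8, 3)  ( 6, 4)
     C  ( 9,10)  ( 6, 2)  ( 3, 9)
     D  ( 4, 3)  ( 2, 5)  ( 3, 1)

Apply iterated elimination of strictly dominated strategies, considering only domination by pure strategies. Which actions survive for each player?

Remaining: P1:{A,B,C} P2:{P,R}

P1 drop D (A beats it: P:7>4 Q:6>2 R:8>3)
P2 drop Q (P beats it: A:6>4 B:8>3 C:10>2)
P1→{A,B,C} P2→{P,R}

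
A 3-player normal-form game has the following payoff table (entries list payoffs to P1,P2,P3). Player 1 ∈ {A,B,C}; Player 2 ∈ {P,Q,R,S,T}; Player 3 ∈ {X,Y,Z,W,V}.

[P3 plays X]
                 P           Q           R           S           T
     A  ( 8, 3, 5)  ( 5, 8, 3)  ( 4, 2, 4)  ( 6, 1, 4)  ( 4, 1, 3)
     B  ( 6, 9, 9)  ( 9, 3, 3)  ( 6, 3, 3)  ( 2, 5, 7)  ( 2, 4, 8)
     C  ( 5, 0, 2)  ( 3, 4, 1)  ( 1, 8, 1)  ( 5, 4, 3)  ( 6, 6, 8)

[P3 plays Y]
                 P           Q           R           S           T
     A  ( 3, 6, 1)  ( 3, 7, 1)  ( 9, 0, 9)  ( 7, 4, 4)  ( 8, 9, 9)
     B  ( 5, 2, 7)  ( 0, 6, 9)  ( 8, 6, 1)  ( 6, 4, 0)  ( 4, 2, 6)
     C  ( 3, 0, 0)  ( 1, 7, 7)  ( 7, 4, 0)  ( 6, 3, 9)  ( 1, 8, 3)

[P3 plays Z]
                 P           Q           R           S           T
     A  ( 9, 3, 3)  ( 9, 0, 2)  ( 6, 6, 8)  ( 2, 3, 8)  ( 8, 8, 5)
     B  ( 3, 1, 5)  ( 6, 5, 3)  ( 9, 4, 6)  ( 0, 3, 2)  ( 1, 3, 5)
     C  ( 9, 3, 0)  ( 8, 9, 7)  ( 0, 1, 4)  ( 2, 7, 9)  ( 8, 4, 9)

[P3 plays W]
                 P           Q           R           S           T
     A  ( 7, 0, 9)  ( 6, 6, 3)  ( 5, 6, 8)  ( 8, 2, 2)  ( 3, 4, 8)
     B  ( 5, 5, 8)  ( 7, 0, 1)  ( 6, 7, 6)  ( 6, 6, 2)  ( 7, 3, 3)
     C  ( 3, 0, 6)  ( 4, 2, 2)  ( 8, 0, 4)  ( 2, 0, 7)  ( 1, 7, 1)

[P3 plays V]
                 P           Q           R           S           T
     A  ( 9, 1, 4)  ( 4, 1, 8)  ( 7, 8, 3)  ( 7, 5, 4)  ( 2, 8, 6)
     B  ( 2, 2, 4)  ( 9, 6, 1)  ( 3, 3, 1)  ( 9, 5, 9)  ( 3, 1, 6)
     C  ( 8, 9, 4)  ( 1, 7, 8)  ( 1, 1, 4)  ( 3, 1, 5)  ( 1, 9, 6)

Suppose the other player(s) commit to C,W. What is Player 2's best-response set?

BR_2 = {T}

u_2(P vs C,W) = 0
u_2(Q vs C,W) = 2
u_2(R vs C,W) = 0
u_2(S vs C,W) = 0
u_2(T vs C,W) = 7
max payoff 7 at {T}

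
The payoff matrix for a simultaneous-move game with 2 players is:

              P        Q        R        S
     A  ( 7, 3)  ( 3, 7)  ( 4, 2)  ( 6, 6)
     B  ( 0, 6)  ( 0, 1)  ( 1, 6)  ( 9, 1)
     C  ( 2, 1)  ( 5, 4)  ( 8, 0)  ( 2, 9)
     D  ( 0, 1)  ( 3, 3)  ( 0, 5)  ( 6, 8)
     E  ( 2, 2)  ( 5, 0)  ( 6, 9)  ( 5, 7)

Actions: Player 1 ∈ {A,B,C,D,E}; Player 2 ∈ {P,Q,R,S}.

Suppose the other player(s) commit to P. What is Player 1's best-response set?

P1 best: {A}

u_1(A vs P) = 7
u_1(B vs P) = 0
u_1(C vs P) = 2
u_1(D vs P) = 0
u_1(E vs P) = 2
max payoff 7 at {A}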